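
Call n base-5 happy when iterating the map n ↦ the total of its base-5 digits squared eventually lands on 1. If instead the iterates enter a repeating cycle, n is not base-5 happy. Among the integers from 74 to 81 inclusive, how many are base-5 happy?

2

74: 74 → 36 → 6 → 2 → 4 → 16 → 10 → 4  — not base-5 happy
75: 75 → 9 → 17 → 13 → 13  — not base-5 happy
76: 76 → 10 → 4 → 16 → 10  — not base-5 happy
77: 77 → 13 → 13  — not base-5 happy
78: 78 → 18 → 18  — not base-5 happy
79: 79 → 25 → 1  — base-5 happy
80: 80 → 10 → 4 → 16 → 10  — not base-5 happy
81: 81 → 11 → 5 → 1  — base-5 happy
base-5 happy: 79, 81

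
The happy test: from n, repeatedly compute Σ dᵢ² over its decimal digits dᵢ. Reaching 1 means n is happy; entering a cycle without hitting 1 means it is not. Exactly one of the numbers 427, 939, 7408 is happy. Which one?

427: 427 → 69 → 117 → 51 → 26 → 40 → 16 → 37 → 58 → 89 → 145 → 42 → 20 → 4 → 16  — repeats 16 (not happy)
939: 939 → 171 → 51 → 26 → 40 → 16 → 37 → 58 → 89 → 145 → 42 → 20 → 4 → 16  — repeats 16 (not happy)
7408: 7408 → 129 → 86 → 100 → 1  — reaches 1 (happy)

7408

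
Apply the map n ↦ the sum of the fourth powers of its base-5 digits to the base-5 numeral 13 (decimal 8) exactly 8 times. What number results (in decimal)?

528

8 = (1,3)_5 → 1⁴ + 3⁴ = 1 + 81 = 82
82 = (3,1,2)_5 → 3⁴ + 1⁴ + 2⁴ = 81 + 1 + 16 = 98
98 = (3,4,3)_5 → 3⁴ + 4⁴ + 3⁴ = 81 + 256 + 81 = 418
418 = (3,1,3,3)_5 → 3⁴ + 1⁴ + 3⁴ + 3⁴ = 81 + 1 + 81 + 81 = 244
244 = (1,4,3,4)_5 → 1⁴ + 4⁴ + 3⁴ + 4⁴ = 1 + 256 + 81 + 256 = 594
594 = (4,3,3,4)_5 → 4⁴ + 3⁴ + 3⁴ + 4⁴ = 256 + 81 + 81 + 256 = 674
674 = (1,0,1,4,4)_5 → 1⁴ + 0⁴ + 1⁴ + 4⁴ + 4⁴ = 1 + 0 + 1 + 256 + 256 = 514
514 = (4,0,2,4)_5 → 4⁴ + 0⁴ + 2⁴ + 4⁴ = 256 + 0 + 16 + 256 = 528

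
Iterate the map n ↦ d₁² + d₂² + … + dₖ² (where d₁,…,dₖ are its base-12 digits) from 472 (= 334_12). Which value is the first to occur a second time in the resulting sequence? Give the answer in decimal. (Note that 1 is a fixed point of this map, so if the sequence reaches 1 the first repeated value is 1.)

472 = (3,3,4)_12 → 3² + 3² + 4² = 34
34 = (2,10)_12 → 2² + 10² = 104
104 = (8,8)_12 → 8² + 8² = 128
128 = (10,8)_12 → 10² + 8² = 164
164 = (1,1,8)_12 → 1² + 1² + 8² = 66
66 = (5,6)_12 → 5² + 6² = 61
61 = (5,1)_12 → 5² + 1² = 26
26 = (2,2)_12 → 2² + 2² = 8
8 = (8)_12 → 8² = 64
64 = (5,4)_12 → 5² + 4² = 41
41 = (3,5)_12 → 3² + 5² = 34  — 34 already appeared earlier.

34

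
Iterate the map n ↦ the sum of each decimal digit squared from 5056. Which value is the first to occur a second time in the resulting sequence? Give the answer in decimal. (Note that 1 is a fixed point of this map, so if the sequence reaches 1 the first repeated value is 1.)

5056 → 5² + 0² + 5² + 6² = 25 + 0 + 25 + 36 = 86
86 → 8² + 6² = 64 + 36 = 100
100 → 1² + 0² + 0² = 1 + 0 + 0 = 1  — reached the fixed point 1.
1 → 1, so 1 is the first repeated value.

1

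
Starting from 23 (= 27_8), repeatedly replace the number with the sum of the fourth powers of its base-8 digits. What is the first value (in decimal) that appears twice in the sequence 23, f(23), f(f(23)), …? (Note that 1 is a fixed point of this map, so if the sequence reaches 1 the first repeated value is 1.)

1

23 = (2,7)_8 → 2⁴ + 7⁴ = 16 + 2401 = 2417
2417 = (4,5,6,1)_8 → 4⁴ + 5⁴ + 6⁴ + 1⁴ = 256 + 625 + 1296 + 1 = 2178
2178 = (4,2,0,2)_8 → 4⁴ + 2⁴ + 0⁴ + 2⁴ = 256 + 16 + 0 + 16 = 288
288 = (4,4,0)_8 → 4⁴ + 4⁴ + 0⁴ = 256 + 256 + 0 = 512
512 = (1,0,0,0)_8 → 1⁴ + 0⁴ + 0⁴ + 0⁴ = 1 + 0 + 0 + 0 = 1  — reached the fixed point 1.
1 → 1, so 1 is the first repeated value.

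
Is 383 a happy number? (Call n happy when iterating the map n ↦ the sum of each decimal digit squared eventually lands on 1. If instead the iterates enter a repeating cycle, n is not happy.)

happy

383 → 3² + 8² + 3² = 9 + 64 + 9 = 82
82 → 8² + 2² = 64 + 4 = 68
68 → 6² + 8² = 36 + 64 = 100
100 → 1² + 0² + 0² = 1 + 0 + 0 = 1  — reached 1.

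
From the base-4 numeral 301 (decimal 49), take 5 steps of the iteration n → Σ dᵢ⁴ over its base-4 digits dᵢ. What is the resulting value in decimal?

16

49 = (3,0,1)_4 → 3⁴ + 0⁴ + 1⁴ = 81 + 0 + 1 = 82
82 = (1,1,0,2)_4 → 1⁴ + 1⁴ + 0⁴ + 2⁴ = 1 + 1 + 0 + 16 = 18
18 = (1,0,2)_4 → 1⁴ + 0⁴ + 2⁴ = 1 + 0 + 16 = 17
17 = (1,0,1)_4 → 1⁴ + 0⁴ + 1⁴ = 1 + 0 + 1 = 2
2 = (2)_4 → 2⁴ = 16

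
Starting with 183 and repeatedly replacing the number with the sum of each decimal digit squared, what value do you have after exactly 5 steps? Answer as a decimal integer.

58

183 → 1² + 8² + 3² = 1 + 64 + 9 = 74
74 → 7² + 4² = 49 + 16 = 65
65 → 6² + 5² = 36 + 25 = 61
61 → 6² + 1² = 36 + 1 = 37
37 → 3² + 7² = 9 + 49 = 58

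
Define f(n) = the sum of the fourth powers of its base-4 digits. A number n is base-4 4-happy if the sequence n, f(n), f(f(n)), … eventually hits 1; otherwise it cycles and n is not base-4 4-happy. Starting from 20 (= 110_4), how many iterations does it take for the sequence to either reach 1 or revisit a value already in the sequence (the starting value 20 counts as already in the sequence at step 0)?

3

20 = (1,1,0)_4 → 2
2 = (2)_4 → 16
16 = (1,0,0)_4 → 1  — reached 1.
That took 3 steps.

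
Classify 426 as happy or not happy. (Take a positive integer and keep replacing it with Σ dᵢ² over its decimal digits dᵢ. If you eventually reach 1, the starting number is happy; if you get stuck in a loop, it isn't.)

not happy

426 → 56
56 → 61
61 → 37
37 → 58
58 → 89
89 → 145
145 → 42
42 → 20
20 → 4
4 → 16
16 → 37  — 37 already seen; the sequence cycles without reaching 1.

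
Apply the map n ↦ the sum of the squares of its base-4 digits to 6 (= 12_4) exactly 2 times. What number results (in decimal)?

6 = (1,2)_4 → 1² + 2² = 5
5 = (1,1)_4 → 1² + 1² = 2

2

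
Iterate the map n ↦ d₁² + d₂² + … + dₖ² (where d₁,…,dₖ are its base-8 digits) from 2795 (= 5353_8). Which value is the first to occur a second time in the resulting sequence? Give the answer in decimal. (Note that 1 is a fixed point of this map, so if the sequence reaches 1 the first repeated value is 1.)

5

2795 = (5,3,5,3)_8 → 5² + 3² + 5² + 3² = 68
68 = (1,0,4)_8 → 1² + 0² + 4² = 17
17 = (2,1)_8 → 2² + 1² = 5
5 = (5)_8 → 5² = 25
25 = (3,1)_8 → 3² + 1² = 10
10 = (1,2)_8 → 1² + 2² = 5  — 5 already appeared earlier.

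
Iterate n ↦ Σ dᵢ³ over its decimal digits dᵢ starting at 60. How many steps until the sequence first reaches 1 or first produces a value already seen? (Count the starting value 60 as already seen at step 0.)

60 → 216
216 → 225
225 → 141
141 → 66
66 → 432
432 → 99
99 → 1458
1458 → 702
702 → 351
351 → 153
153 → 153  — 153 repeats.
That took 11 steps.

11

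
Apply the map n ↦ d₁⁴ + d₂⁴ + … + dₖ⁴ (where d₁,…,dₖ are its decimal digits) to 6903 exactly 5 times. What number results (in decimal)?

4514

6903 → 7938
7938 → 13139
13139 → 6725
6725 → 4338
4338 → 4514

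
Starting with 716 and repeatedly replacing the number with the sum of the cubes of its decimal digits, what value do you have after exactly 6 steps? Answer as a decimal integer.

371

716 → 7³ + 1³ + 6³ = 560
560 → 5³ + 6³ + 0³ = 341
341 → 3³ + 4³ + 1³ = 92
92 → 9³ + 2³ = 737
737 → 7³ + 3³ + 7³ = 713
713 → 7³ + 1³ + 3³ = 371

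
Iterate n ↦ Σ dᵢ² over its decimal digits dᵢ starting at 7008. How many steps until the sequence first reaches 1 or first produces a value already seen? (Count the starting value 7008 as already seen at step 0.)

12

7008 → 113
113 → 11
11 → 2
2 → 4
4 → 16
16 → 37
37 → 58
58 → 89
89 → 145
145 → 42
42 → 20
20 → 4  — 4 repeats.
That took 12 steps.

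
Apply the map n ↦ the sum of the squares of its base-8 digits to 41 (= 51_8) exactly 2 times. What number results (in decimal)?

13

41 = (5,1)_8 → 5² + 1² = 25 + 1 = 26
26 = (3,2)_8 → 3² + 2² = 9 + 4 = 13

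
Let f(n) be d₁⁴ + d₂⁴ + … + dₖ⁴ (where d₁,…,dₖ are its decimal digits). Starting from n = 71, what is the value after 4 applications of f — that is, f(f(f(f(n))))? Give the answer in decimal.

8208

71 → 7⁴ + 1⁴ = 2402
2402 → 2⁴ + 4⁴ + 0⁴ + 2⁴ = 288
288 → 2⁴ + 8⁴ + 8⁴ = 8208
8208 → 8⁴ + 2⁴ + 0⁴ + 8⁴ = 8208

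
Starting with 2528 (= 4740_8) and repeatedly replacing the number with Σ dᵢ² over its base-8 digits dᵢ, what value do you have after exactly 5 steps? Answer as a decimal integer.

16

2528 = (4,7,4,0)_8 → 4² + 7² + 4² + 0² = 16 + 49 + 16 + 0 = 81
81 = (1,2,1)_8 → 1² + 2² + 1² = 1 + 4 + 1 = 6
6 = (6)_8 → 6² = 36
36 = (4,4)_8 → 4² + 4² = 16 + 16 = 32
32 = (4,0)_8 → 4² + 0² = 16 + 0 = 16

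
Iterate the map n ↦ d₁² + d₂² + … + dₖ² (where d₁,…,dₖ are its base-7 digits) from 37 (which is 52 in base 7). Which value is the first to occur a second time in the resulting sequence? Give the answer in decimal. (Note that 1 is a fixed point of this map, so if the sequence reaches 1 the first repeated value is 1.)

37

37 = (5,2)_7 → 5² + 2² = 29
29 = (4,1)_7 → 4² + 1² = 17
17 = (2,3)_7 → 2² + 3² = 13
13 = (1,6)_7 → 1² + 6² = 37  — 37 already appeared earlier.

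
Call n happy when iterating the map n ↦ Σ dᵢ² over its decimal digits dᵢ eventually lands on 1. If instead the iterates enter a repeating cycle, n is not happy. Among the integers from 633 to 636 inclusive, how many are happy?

633: 633 → 54 → 41 → 17 → 50 → 25 → 29 → 85 → 89 → 145 → 42 → 20 → 4 → 16 → 37 → 58 → 89  — not happy
634: 634 → 61 → 37 → 58 → 89 → 145 → 42 → 20 → 4 → 16 → 37  — not happy
635: 635 → 70 → 49 → 97 → 130 → 10 → 1  — happy
636: 636 → 81 → 65 → 61 → 37 → 58 → 89 → 145 → 42 → 20 → 4 → 16 → 37  — not happy
happy: 635

1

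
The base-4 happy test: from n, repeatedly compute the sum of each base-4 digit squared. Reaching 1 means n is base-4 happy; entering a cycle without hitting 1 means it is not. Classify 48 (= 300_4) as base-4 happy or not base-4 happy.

base-4 happy

48 = (3,0,0)_4 → 9
9 = (2,1)_4 → 5
5 = (1,1)_4 → 2
2 = (2)_4 → 4
4 = (1,0)_4 → 1  — reached 1.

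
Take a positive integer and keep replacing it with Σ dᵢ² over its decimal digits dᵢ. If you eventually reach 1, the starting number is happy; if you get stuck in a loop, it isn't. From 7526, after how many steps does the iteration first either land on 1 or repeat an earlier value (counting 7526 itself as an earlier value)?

13

7526 → 114
114 → 18
18 → 65
65 → 61
61 → 37
37 → 58
58 → 89
89 → 145
145 → 42
42 → 20
20 → 4
4 → 16
16 → 37  — 37 repeats.
That took 13 steps.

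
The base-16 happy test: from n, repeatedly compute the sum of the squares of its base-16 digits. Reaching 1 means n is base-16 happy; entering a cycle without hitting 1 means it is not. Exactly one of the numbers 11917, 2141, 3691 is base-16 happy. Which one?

3691

11917: 11917 → 433 → 123 → 170 → 200 → 208 → 169 → 181 → 146 → 85 → 50 → 13 → 169  — repeats 169 (not base-16 happy)
2141: 2141 → 258 → 5 → 25 → 82 → 29 → 170 → 200 → 208 → 169 → 181 → 146 → 85 → 50 → 13 → 169  — repeats 169 (not base-16 happy)
3691: 3691 → 353 → 38 → 40 → 68 → 32 → 4 → 16 → 1  — reaches 1 (base-16 happy)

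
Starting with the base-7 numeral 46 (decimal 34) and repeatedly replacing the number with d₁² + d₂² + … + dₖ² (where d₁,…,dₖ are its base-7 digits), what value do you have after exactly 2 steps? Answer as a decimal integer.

34 = (4,6)_7 → 52
52 = (1,0,3)_7 → 10

10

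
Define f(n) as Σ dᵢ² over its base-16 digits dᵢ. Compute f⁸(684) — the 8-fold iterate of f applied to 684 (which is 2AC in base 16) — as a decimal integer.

684 = (2,10,12)_16 → 2² + 10² + 12² = 4 + 100 + 144 = 248
248 = (15,8)_16 → 15² + 8² = 225 + 64 = 289
289 = (1,2,1)_16 → 1² + 2² + 1² = 1 + 4 + 1 = 6
6 = (6)_16 → 6² = 36
36 = (2,4)_16 → 2² + 4² = 4 + 16 = 20
20 = (1,4)_16 → 1² + 4² = 1 + 16 = 17
17 = (1,1)_16 → 1² + 1² = 1 + 1 = 2
2 = (2)_16 → 2² = 4

4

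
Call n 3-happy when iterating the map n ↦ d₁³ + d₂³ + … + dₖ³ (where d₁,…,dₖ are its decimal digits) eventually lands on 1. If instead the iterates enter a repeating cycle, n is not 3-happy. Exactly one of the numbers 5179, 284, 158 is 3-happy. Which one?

5179: 5179 → 1198 → 1243 → 100 → 1  — reaches 1 (3-happy)
284: 284 → 584 → 701 → 344 → 155 → 251 → 134 → 92 → 737 → 713 → 371 → 371  — repeats 371 (not 3-happy)
158: 158 → 638 → 755 → 593 → 881 → 1025 → 134 → 92 → 737 → 713 → 371 → 371  — repeats 371 (not 3-happy)

5179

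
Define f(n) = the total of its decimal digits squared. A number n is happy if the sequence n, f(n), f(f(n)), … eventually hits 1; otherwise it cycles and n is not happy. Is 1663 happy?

happy

1663 → 1² + 6² + 6² + 3² = 1 + 36 + 36 + 9 = 82
82 → 8² + 2² = 64 + 4 = 68
68 → 6² + 8² = 36 + 64 = 100
100 → 1² + 0² + 0² = 1 + 0 + 0 = 1  — reached 1.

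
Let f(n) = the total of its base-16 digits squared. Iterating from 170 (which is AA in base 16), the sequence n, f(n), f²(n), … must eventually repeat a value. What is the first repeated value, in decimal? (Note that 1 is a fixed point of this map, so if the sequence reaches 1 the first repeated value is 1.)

170 = (10,10)_16 → 10² + 10² = 100 + 100 = 200
200 = (12,8)_16 → 12² + 8² = 144 + 64 = 208
208 = (13,0)_16 → 13² + 0² = 169 + 0 = 169
169 = (10,9)_16 → 10² + 9² = 100 + 81 = 181
181 = (11,5)_16 → 11² + 5² = 121 + 25 = 146
146 = (9,2)_16 → 9² + 2² = 81 + 4 = 85
85 = (5,5)_16 → 5² + 5² = 25 + 25 = 50
50 = (3,2)_16 → 3² + 2² = 9 + 4 = 13
13 = (13)_16 → 13² = 169  — 169 already appeared earlier.

169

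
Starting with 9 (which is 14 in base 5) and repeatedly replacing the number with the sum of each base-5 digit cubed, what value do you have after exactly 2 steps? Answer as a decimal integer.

9 = (1,4)_5 → 1³ + 4³ = 65
65 = (2,3,0)_5 → 2³ + 3³ + 0³ = 35

35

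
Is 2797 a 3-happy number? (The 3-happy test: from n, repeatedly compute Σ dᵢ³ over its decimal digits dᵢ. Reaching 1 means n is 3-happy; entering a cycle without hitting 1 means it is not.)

3-happy

2797 → 2³ + 7³ + 9³ + 7³ = 8 + 343 + 729 + 343 = 1423
1423 → 1³ + 4³ + 2³ + 3³ = 1 + 64 + 8 + 27 = 100
100 → 1³ + 0³ + 0³ = 1 + 0 + 0 = 1  — reached 1.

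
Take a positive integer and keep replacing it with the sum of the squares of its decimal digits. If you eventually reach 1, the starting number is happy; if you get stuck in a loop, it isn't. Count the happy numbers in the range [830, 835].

830: 830 → 73 → 58 → 89 → 145 → 42 → 20 → 4 → 16 → 37 → 58  (repeats 58)
831: 831 → 74 → 65 → 61 → 37 → 58 → 89 → 145 → 42 → 20 → 4 → 16 → 37  (repeats 37)
832: 832 → 77 → 98 → 145 → 42 → 20 → 4 → 16 → 37 → 58 → 89 → 145  (repeats 145)
833: 833 → 82 → 68 → 100 → 1  (reaches 1)
834: 834 → 89 → 145 → 42 → 20 → 4 → 16 → 37 → 58 → 89  (repeats 89)
835: 835 → 98 → 145 → 42 → 20 → 4 → 16 → 37 → 58 → 89 → 145  (repeats 145)
happy: 833

1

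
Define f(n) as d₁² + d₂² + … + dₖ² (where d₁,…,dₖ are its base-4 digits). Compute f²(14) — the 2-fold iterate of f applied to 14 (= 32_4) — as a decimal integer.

10

14 = (3,2)_4 → 3² + 2² = 13
13 = (3,1)_4 → 3² + 1² = 10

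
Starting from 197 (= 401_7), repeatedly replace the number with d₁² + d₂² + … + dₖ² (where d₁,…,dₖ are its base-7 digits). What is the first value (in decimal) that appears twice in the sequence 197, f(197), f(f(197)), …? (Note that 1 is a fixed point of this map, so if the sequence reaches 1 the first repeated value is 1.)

17

197 = (4,0,1)_7 → 4² + 0² + 1² = 17
17 = (2,3)_7 → 2² + 3² = 13
13 = (1,6)_7 → 1² + 6² = 37
37 = (5,2)_7 → 5² + 2² = 29
29 = (4,1)_7 → 4² + 1² = 17  — 17 already appeared earlier.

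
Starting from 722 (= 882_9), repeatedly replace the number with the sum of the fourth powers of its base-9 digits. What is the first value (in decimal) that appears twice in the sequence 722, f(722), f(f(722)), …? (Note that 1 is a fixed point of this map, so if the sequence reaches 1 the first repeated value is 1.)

722 = (8,8,2)_9 → 8⁴ + 8⁴ + 2⁴ = 4096 + 4096 + 16 = 8208
8208 = (1,2,2,3,0)_9 → 1⁴ + 2⁴ + 2⁴ + 3⁴ + 0⁴ = 1 + 16 + 16 + 81 + 0 = 114
114 = (1,3,6)_9 → 1⁴ + 3⁴ + 6⁴ = 1 + 81 + 1296 = 1378
1378 = (1,8,0,1)_9 → 1⁴ + 8⁴ + 0⁴ + 1⁴ = 1 + 4096 + 0 + 1 = 4098
4098 = (5,5,5,3)_9 → 5⁴ + 5⁴ + 5⁴ + 3⁴ = 625 + 625 + 625 + 81 = 1956
1956 = (2,6,1,3)_9 → 2⁴ + 6⁴ + 1⁴ + 3⁴ = 16 + 1296 + 1 + 81 = 1394
1394 = (1,8,1,8)_9 → 1⁴ + 8⁴ + 1⁴ + 8⁴ = 1 + 4096 + 1 + 4096 = 8194
8194 = (1,2,2,1,4)_9 → 1⁴ + 2⁴ + 2⁴ + 1⁴ + 4⁴ = 1 + 16 + 16 + 1 + 256 = 290
290 = (3,5,2)_9 → 3⁴ + 5⁴ + 2⁴ = 81 + 625 + 16 = 722  — 722 already appeared earlier.

722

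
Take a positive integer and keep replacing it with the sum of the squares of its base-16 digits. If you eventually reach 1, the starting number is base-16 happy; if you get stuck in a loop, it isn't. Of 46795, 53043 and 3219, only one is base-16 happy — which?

53043

46795: 46795 → 422 → 137 → 145 → 82 → 29 → 170 → 200 → 208 → 169 → 181 → 146 → 85 → 50 → 13 → 169  — repeats 169 (not base-16 happy)
53043: 53043 → 387 → 74 → 116 → 65 → 17 → 2 → 4 → 16 → 1  — reaches 1 (base-16 happy)
3219: 3219 → 234 → 296 → 69 → 41 → 85 → 50 → 13 → 169 → 181 → 146 → 85  — repeats 85 (not base-16 happy)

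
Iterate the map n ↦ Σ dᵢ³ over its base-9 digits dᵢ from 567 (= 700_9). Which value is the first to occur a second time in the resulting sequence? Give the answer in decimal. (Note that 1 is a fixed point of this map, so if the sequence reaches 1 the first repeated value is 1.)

27

567 = (7,0,0)_9 → 7³ + 0³ + 0³ = 343
343 = (4,2,1)_9 → 4³ + 2³ + 1³ = 73
73 = (8,1)_9 → 8³ + 1³ = 513
513 = (6,3,0)_9 → 6³ + 3³ + 0³ = 243
243 = (3,0,0)_9 → 3³ + 0³ + 0³ = 27
27 = (3,0)_9 → 3³ + 0³ = 27  — 27 already appeared earlier.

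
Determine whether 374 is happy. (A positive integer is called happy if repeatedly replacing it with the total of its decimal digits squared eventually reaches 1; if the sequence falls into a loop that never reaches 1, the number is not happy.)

not happy

374 → 74
74 → 65
65 → 61
61 → 37
37 → 58
58 → 89
89 → 145
145 → 42
42 → 20
20 → 4
4 → 16
16 → 37  — 37 already seen; the sequence cycles without reaching 1.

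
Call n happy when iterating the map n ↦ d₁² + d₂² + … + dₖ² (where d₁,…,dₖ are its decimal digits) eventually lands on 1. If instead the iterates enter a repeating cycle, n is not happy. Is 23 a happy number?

happy

23 → 2² + 3² = 13
13 → 1² + 3² = 10
10 → 1² + 0² = 1  — reached 1.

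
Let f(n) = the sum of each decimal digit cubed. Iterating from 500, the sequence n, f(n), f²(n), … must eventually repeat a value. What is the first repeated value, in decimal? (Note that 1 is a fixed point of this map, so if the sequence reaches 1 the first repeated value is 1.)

371

500 → 5³ + 0³ + 0³ = 125 + 0 + 0 = 125
125 → 1³ + 2³ + 5³ = 1 + 8 + 125 = 134
134 → 1³ + 3³ + 4³ = 1 + 27 + 64 = 92
92 → 9³ + 2³ = 729 + 8 = 737
737 → 7³ + 3³ + 7³ = 343 + 27 + 343 = 713
713 → 7³ + 1³ + 3³ = 343 + 1 + 27 = 371
371 → 3³ + 7³ + 1³ = 27 + 343 + 1 = 371  — 371 already appeared earlier.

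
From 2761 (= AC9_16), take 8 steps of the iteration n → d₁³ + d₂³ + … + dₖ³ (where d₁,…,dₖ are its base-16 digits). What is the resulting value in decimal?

2761 = (10,12,9)_16 → 10³ + 12³ + 9³ = 1000 + 1728 + 729 = 3457
3457 = (13,8,1)_16 → 13³ + 8³ + 1³ = 2197 + 512 + 1 = 2710
2710 = (10,9,6)_16 → 10³ + 9³ + 6³ = 1000 + 729 + 216 = 1945
1945 = (7,9,9)_16 → 7³ + 9³ + 9³ = 343 + 729 + 729 = 1801
1801 = (7,0,9)_16 → 7³ + 0³ + 9³ = 343 + 0 + 729 = 1072
1072 = (4,3,0)_16 → 4³ + 3³ + 0³ = 64 + 27 + 0 = 91
91 = (5,11)_16 → 5³ + 11³ = 125 + 1331 = 1456
1456 = (5,11,0)_16 → 5³ + 11³ + 0³ = 125 + 1331 + 0 = 1456

1456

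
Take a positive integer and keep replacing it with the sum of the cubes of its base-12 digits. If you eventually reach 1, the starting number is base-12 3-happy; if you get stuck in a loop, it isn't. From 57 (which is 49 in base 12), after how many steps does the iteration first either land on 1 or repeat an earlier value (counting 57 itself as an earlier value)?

57 = (4,9)_12 → 4³ + 9³ = 64 + 729 = 793
793 = (5,6,1)_12 → 5³ + 6³ + 1³ = 125 + 216 + 1 = 342
342 = (2,4,6)_12 → 2³ + 4³ + 6³ = 8 + 64 + 216 = 288
288 = (2,0,0)_12 → 2³ + 0³ + 0³ = 8 + 0 + 0 = 8
8 = (8)_12 → 8³ = 512
512 = (3,6,8)_12 → 3³ + 6³ + 8³ = 27 + 216 + 512 = 755
755 = (5,2,11)_12 → 5³ + 2³ + 11³ = 125 + 8 + 1331 = 1464
1464 = (10,2,0)_12 → 10³ + 2³ + 0³ = 1000 + 8 + 0 = 1008
1008 = (7,0,0)_12 → 7³ + 0³ + 0³ = 343 + 0 + 0 = 343
343 = (2,4,7)_12 → 2³ + 4³ + 7³ = 8 + 64 + 343 = 415
415 = (2,10,7)_12 → 2³ + 10³ + 7³ = 8 + 1000 + 343 = 1351
1351 = (9,4,7)_12 → 9³ + 4³ + 7³ = 729 + 64 + 343 = 1136
1136 = (7,10,8)_12 → 7³ + 10³ + 8³ = 343 + 1000 + 512 = 1855
1855 = (1,0,10,7)_12 → 1³ + 0³ + 10³ + 7³ = 1 + 0 + 1000 + 343 = 1344
1344 = (9,4,0)_12 → 9³ + 4³ + 0³ = 729 + 64 + 0 = 793  — 793 repeats.
That took 15 steps.

15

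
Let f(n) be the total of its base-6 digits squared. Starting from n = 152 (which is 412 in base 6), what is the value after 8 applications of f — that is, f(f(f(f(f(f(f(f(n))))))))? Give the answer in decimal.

152 = (4,1,2)_6 → 21
21 = (3,3)_6 → 18
18 = (3,0)_6 → 9
9 = (1,3)_6 → 10
10 = (1,4)_6 → 17
17 = (2,5)_6 → 29
29 = (4,5)_6 → 41
41 = (1,0,5)_6 → 26

26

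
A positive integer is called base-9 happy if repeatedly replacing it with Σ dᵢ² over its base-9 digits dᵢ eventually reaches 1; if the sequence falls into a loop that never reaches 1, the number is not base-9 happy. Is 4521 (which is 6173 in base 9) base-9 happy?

4521 = (6,1,7,3)_9 → 6² + 1² + 7² + 3² = 95
95 = (1,1,5)_9 → 1² + 1² + 5² = 27
27 = (3,0)_9 → 3² + 0² = 9
9 = (1,0)_9 → 1² + 0² = 1  — reached 1.

base-9 happy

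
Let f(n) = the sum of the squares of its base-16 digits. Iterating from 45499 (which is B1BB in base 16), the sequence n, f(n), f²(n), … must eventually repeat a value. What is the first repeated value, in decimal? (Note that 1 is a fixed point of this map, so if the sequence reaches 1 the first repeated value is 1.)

181

45499 = (11,1,11,11)_16 → 11² + 1² + 11² + 11² = 364
364 = (1,6,12)_16 → 1² + 6² + 12² = 181
181 = (11,5)_16 → 11² + 5² = 146
146 = (9,2)_16 → 9² + 2² = 85
85 = (5,5)_16 → 5² + 5² = 50
50 = (3,2)_16 → 3² + 2² = 13
13 = (13)_16 → 13² = 169
169 = (10,9)_16 → 10² + 9² = 181  — 181 already appeared earlier.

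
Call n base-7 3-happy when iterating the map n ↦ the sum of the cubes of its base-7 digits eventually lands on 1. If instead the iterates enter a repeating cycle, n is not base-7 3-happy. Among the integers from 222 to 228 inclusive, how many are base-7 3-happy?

1

222: 222 → 216 → 288 → 342 → 648 → 282 → 258 → 342  — not base-7 3-happy
223: 223 → 307 → 433 → 343 → 1  — base-7 3-happy
224: 224 → 128 → 80 → 92 → 218 → 92  — not base-7 3-happy
225: 225 → 129 → 99 → 9 → 9  — not base-7 3-happy
226: 226 → 136 → 160 → 244 → 496 → 244  — not base-7 3-happy
227: 227 → 155 → 29 → 65 → 17 → 35 → 125 → 251 → 341 → 557 → 137 → 197 → 65  — not base-7 3-happy
228: 228 → 192 → 270 → 216 → 288 → 342 → 648 → 282 → 258 → 342  — not base-7 3-happy
base-7 3-happy: 223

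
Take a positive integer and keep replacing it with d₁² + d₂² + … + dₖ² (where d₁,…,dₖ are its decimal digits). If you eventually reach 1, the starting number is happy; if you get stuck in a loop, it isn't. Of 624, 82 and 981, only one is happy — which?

624: 624 → 56 → 61 → 37 → 58 → 89 → 145 → 42 → 20 → 4 → 16 → 37  — repeats 37 (not happy)
82: 82 → 68 → 100 → 1  — reaches 1 (happy)
981: 981 → 146 → 53 → 34 → 25 → 29 → 85 → 89 → 145 → 42 → 20 → 4 → 16 → 37 → 58 → 89  — repeats 89 (not happy)

82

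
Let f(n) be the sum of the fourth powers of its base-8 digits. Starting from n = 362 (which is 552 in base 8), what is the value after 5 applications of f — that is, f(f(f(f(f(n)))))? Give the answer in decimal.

362 = (5,5,2)_8 → 5⁴ + 5⁴ + 2⁴ = 625 + 625 + 16 = 1266
1266 = (2,3,6,2)_8 → 2⁴ + 3⁴ + 6⁴ + 2⁴ = 16 + 81 + 1296 + 16 = 1409
1409 = (2,6,0,1)_8 → 2⁴ + 6⁴ + 0⁴ + 1⁴ = 16 + 1296 + 0 + 1 = 1313
1313 = (2,4,4,1)_8 → 2⁴ + 4⁴ + 4⁴ + 1⁴ = 16 + 256 + 256 + 1 = 529
529 = (1,0,2,1)_8 → 1⁴ + 0⁴ + 2⁴ + 1⁴ = 1 + 0 + 16 + 1 = 18

18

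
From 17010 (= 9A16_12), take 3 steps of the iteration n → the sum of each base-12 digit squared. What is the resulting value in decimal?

34

17010 = (9,10,1,6)_12 → 9² + 10² + 1² + 6² = 81 + 100 + 1 + 36 = 218
218 = (1,6,2)_12 → 1² + 6² + 2² = 1 + 36 + 4 = 41
41 = (3,5)_12 → 3² + 5² = 9 + 25 = 34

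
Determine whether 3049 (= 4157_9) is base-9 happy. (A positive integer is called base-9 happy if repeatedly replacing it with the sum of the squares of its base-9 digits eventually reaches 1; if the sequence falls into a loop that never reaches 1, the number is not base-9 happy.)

3049 = (4,1,5,7)_9 → 91
91 = (1,1,1)_9 → 3
3 = (3)_9 → 9
9 = (1,0)_9 → 1  — reached 1.

base-9 happy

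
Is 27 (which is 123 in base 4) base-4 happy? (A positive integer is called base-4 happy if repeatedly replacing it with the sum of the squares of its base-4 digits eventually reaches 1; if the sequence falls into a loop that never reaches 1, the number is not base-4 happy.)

base-4 happy

27 = (1,2,3)_4 → 1² + 2² + 3² = 14
14 = (3,2)_4 → 3² + 2² = 13
13 = (3,1)_4 → 3² + 1² = 10
10 = (2,2)_4 → 2² + 2² = 8
8 = (2,0)_4 → 2² + 0² = 4
4 = (1,0)_4 → 1² + 0² = 1  — reached 1.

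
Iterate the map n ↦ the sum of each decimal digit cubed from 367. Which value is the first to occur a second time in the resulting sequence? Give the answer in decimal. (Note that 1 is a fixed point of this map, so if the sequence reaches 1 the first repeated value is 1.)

370

367 → 3³ + 6³ + 7³ = 586
586 → 5³ + 8³ + 6³ = 853
853 → 8³ + 5³ + 3³ = 664
664 → 6³ + 6³ + 4³ = 496
496 → 4³ + 9³ + 6³ = 1009
1009 → 1³ + 0³ + 0³ + 9³ = 730
730 → 7³ + 3³ + 0³ = 370
370 → 3³ + 7³ + 0³ = 370  — 370 already appeared earlier.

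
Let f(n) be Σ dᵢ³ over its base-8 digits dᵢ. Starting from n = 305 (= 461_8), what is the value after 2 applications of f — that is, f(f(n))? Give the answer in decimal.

92

305 = (4,6,1)_8 → 4³ + 6³ + 1³ = 64 + 216 + 1 = 281
281 = (4,3,1)_8 → 4³ + 3³ + 1³ = 64 + 27 + 1 = 92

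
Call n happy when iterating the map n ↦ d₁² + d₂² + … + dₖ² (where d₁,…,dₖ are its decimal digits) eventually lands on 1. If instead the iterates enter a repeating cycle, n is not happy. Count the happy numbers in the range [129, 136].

3

129: 129 → 86 → 100 → 1  — happy
130: 130 → 10 → 1  — happy
131: 131 → 11 → 2 → 4 → 16 → 37 → 58 → 89 → 145 → 42 → 20 → 4  — not happy
132: 132 → 14 → 17 → 50 → 25 → 29 → 85 → 89 → 145 → 42 → 20 → 4 → 16 → 37 → 58 → 89  — not happy
133: 133 → 19 → 82 → 68 → 100 → 1  — happy
134: 134 → 26 → 40 → 16 → 37 → 58 → 89 → 145 → 42 → 20 → 4 → 16  — not happy
135: 135 → 35 → 34 → 25 → 29 → 85 → 89 → 145 → 42 → 20 → 4 → 16 → 37 → 58 → 89  — not happy
136: 136 → 46 → 52 → 29 → 85 → 89 → 145 → 42 → 20 → 4 → 16 → 37 → 58 → 89  — not happy
happy: 129, 130, 133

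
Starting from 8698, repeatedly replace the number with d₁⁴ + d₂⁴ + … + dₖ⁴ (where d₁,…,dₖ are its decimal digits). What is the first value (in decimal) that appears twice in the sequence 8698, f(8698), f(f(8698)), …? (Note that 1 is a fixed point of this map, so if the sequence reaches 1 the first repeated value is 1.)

8698 → 8⁴ + 6⁴ + 9⁴ + 8⁴ = 4096 + 1296 + 6561 + 4096 = 16049
16049 → 1⁴ + 6⁴ + 0⁴ + 4⁴ + 9⁴ = 1 + 1296 + 0 + 256 + 6561 = 8114
8114 → 8⁴ + 1⁴ + 1⁴ + 4⁴ = 4096 + 1 + 1 + 256 = 4354
4354 → 4⁴ + 3⁴ + 5⁴ + 4⁴ = 256 + 81 + 625 + 256 = 1218
1218 → 1⁴ + 2⁴ + 1⁴ + 8⁴ = 1 + 16 + 1 + 4096 = 4114
4114 → 4⁴ + 1⁴ + 1⁴ + 4⁴ = 256 + 1 + 1 + 256 = 514
514 → 5⁴ + 1⁴ + 4⁴ = 625 + 1 + 256 = 882
882 → 8⁴ + 8⁴ + 2⁴ = 4096 + 4096 + 16 = 8208
8208 → 8⁴ + 2⁴ + 0⁴ + 8⁴ = 4096 + 16 + 0 + 4096 = 8208  — 8208 already appeared earlier.

8208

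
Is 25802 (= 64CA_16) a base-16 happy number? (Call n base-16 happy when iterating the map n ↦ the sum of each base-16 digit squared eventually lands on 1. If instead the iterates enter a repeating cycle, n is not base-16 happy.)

not base-16 happy

25802 = (6,4,12,10)_16 → 6² + 4² + 12² + 10² = 296
296 = (1,2,8)_16 → 1² + 2² + 8² = 69
69 = (4,5)_16 → 4² + 5² = 41
41 = (2,9)_16 → 2² + 9² = 85
85 = (5,5)_16 → 5² + 5² = 50
50 = (3,2)_16 → 3² + 2² = 13
13 = (13)_16 → 13² = 169
169 = (10,9)_16 → 10² + 9² = 181
181 = (11,5)_16 → 11² + 5² = 146
146 = (9,2)_16 → 9² + 2² = 85  — 85 already seen; the sequence cycles without reaching 1.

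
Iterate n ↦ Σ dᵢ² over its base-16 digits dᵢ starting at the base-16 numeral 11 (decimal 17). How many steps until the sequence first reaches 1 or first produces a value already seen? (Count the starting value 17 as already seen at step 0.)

4

17 = (1,1)_16 → 1² + 1² = 2
2 = (2)_16 → 2² = 4
4 = (4)_16 → 4² = 16
16 = (1,0)_16 → 1² + 0² = 1  — reached 1.
That took 4 steps.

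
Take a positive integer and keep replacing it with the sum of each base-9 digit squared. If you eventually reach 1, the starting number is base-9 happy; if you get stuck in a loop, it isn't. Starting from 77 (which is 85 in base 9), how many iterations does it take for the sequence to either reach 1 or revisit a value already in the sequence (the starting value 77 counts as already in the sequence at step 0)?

77 = (8,5)_9 → 8² + 5² = 89
89 = (1,0,8)_9 → 1² + 0² + 8² = 65
65 = (7,2)_9 → 7² + 2² = 53
53 = (5,8)_9 → 5² + 8² = 89  — 89 repeats.
That took 4 steps.

4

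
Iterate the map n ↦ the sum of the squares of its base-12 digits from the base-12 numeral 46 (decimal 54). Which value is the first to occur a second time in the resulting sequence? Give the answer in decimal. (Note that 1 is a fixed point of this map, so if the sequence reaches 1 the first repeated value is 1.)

54 = (4,6)_12 → 4² + 6² = 52
52 = (4,4)_12 → 4² + 4² = 32
32 = (2,8)_12 → 2² + 8² = 68
68 = (5,8)_12 → 5² + 8² = 89
89 = (7,5)_12 → 7² + 5² = 74
74 = (6,2)_12 → 6² + 2² = 40
40 = (3,4)_12 → 3² + 4² = 25
25 = (2,1)_12 → 2² + 1² = 5
5 = (5)_12 → 5² = 25  — 25 already appeared earlier.

25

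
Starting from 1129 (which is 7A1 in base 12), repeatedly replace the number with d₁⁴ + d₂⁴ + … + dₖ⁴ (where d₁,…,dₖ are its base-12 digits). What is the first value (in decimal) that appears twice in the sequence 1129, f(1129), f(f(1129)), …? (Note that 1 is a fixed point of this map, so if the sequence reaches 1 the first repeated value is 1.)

20016

1129 = (7,10,1)_12 → 12402
12402 = (7,2,1,6)_12 → 3714
3714 = (2,1,9,6)_12 → 7874
7874 = (4,6,8,2)_12 → 5664
5664 = (3,3,4,0)_12 → 418
418 = (2,10,10)_12 → 20016
20016 = (11,7,0,0)_12 → 17042
17042 = (9,10,4,2)_12 → 16833
16833 = (9,8,10,9)_12 → 27218
27218 = (1,3,9,0,2)_12 → 6659
6659 = (3,10,2,11)_12 → 24738
24738 = (1,2,3,9,6)_12 → 7955
7955 = (4,7,2,11)_12 → 17314
17314 = (10,0,2,10)_12 → 20016  — 20016 already appeared earlier.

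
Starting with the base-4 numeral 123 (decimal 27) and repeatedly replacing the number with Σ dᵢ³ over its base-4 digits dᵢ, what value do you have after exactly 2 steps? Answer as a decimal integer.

9

27 = (1,2,3)_4 → 1³ + 2³ + 3³ = 1 + 8 + 27 = 36
36 = (2,1,0)_4 → 2³ + 1³ + 0³ = 8 + 1 + 0 = 9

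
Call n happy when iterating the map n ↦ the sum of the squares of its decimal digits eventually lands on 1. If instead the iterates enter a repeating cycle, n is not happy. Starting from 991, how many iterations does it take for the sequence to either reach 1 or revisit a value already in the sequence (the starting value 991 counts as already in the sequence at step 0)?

991 → 163
163 → 46
46 → 52
52 → 29
29 → 85
85 → 89
89 → 145
145 → 42
42 → 20
20 → 4
4 → 16
16 → 37
37 → 58
58 → 89  — 89 repeats.
That took 14 steps.

14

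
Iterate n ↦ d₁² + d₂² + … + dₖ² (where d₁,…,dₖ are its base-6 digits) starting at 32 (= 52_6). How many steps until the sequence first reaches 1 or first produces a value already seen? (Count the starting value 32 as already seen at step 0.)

9

32 = (5,2)_6 → 5² + 2² = 25 + 4 = 29
29 = (4,5)_6 → 4² + 5² = 16 + 25 = 41
41 = (1,0,5)_6 → 1² + 0² + 5² = 1 + 0 + 25 = 26
26 = (4,2)_6 → 4² + 2² = 16 + 4 = 20
20 = (3,2)_6 → 3² + 2² = 9 + 4 = 13
13 = (2,1)_6 → 2² + 1² = 4 + 1 = 5
5 = (5)_6 → 5² = 25
25 = (4,1)_6 → 4² + 1² = 16 + 1 = 17
17 = (2,5)_6 → 2² + 5² = 4 + 25 = 29  — 29 repeats.
That took 9 steps.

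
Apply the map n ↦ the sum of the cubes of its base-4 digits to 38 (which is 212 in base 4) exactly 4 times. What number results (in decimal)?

8

38 = (2,1,2)_4 → 17
17 = (1,0,1)_4 → 2
2 = (2)_4 → 8
8 = (2,0)_4 → 8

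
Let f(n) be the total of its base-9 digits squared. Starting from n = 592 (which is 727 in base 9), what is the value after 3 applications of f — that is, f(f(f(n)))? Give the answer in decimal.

592 = (7,2,7)_9 → 7² + 2² + 7² = 49 + 4 + 49 = 102
102 = (1,2,3)_9 → 1² + 2² + 3² = 1 + 4 + 9 = 14
14 = (1,5)_9 → 1² + 5² = 1 + 25 = 26

26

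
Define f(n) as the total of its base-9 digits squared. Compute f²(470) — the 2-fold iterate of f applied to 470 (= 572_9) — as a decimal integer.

470 = (5,7,2)_9 → 5² + 7² + 2² = 25 + 49 + 4 = 78
78 = (8,6)_9 → 8² + 6² = 64 + 36 = 100

100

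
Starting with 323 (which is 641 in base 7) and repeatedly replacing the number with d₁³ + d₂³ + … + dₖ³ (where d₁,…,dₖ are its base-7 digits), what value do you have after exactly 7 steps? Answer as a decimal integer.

323 = (6,4,1)_7 → 6³ + 4³ + 1³ = 281
281 = (5,5,1)_7 → 5³ + 5³ + 1³ = 251
251 = (5,0,6)_7 → 5³ + 0³ + 6³ = 341
341 = (6,6,5)_7 → 6³ + 6³ + 5³ = 557
557 = (1,4,2,4)_7 → 1³ + 4³ + 2³ + 4³ = 137
137 = (2,5,4)_7 → 2³ + 5³ + 4³ = 197
197 = (4,0,1)_7 → 4³ + 0³ + 1³ = 65

65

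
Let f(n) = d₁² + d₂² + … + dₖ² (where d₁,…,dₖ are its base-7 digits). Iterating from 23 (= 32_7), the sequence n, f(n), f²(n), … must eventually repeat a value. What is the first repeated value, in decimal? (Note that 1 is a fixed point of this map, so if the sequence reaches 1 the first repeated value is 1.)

13

23 = (3,2)_7 → 3² + 2² = 9 + 4 = 13
13 = (1,6)_7 → 1² + 6² = 1 + 36 = 37
37 = (5,2)_7 → 5² + 2² = 25 + 4 = 29
29 = (4,1)_7 → 4² + 1² = 16 + 1 = 17
17 = (2,3)_7 → 2² + 3² = 4 + 9 = 13  — 13 already appeared earlier.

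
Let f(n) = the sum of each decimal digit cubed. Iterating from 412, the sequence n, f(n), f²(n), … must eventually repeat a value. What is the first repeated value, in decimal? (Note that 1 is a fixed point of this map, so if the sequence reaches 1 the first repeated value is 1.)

412 → 4³ + 1³ + 2³ = 64 + 1 + 8 = 73
73 → 7³ + 3³ = 343 + 27 = 370
370 → 3³ + 7³ + 0³ = 27 + 343 + 0 = 370  — 370 already appeared earlier.

370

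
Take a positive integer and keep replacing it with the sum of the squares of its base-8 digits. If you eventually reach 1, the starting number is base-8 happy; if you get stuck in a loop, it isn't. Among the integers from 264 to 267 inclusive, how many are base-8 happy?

264: 264 → 17 → 5 → 25 → 10 → 5  — not base-8 happy
265: 265 → 18 → 8 → 1  — base-8 happy
266: 266 → 21 → 29 → 34 → 20 → 20  — not base-8 happy
267: 267 → 26 → 13 → 26  — not base-8 happy
base-8 happy: 265

1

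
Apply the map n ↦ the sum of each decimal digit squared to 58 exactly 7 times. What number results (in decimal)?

58 → 5² + 8² = 25 + 64 = 89
89 → 8² + 9² = 64 + 81 = 145
145 → 1² + 4² + 5² = 1 + 16 + 25 = 42
42 → 4² + 2² = 16 + 4 = 20
20 → 2² + 0² = 4 + 0 = 4
4 → 4² = 16
16 → 1² + 6² = 1 + 36 = 37

37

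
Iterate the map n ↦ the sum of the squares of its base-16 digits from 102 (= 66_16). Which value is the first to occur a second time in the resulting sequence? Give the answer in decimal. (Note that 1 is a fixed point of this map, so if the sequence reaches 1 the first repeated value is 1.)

102 = (6,6)_16 → 6² + 6² = 36 + 36 = 72
72 = (4,8)_16 → 4² + 8² = 16 + 64 = 80
80 = (5,0)_16 → 5² + 0² = 25 + 0 = 25
25 = (1,9)_16 → 1² + 9² = 1 + 81 = 82
82 = (5,2)_16 → 5² + 2² = 25 + 4 = 29
29 = (1,13)_16 → 1² + 13² = 1 + 169 = 170
170 = (10,10)_16 → 10² + 10² = 100 + 100 = 200
200 = (12,8)_16 → 12² + 8² = 144 + 64 = 208
208 = (13,0)_16 → 13² + 0² = 169 + 0 = 169
169 = (10,9)_16 → 10² + 9² = 100 + 81 = 181
181 = (11,5)_16 → 11² + 5² = 121 + 25 = 146
146 = (9,2)_16 → 9² + 2² = 81 + 4 = 85
85 = (5,5)_16 → 5² + 5² = 25 + 25 = 50
50 = (3,2)_16 → 3² + 2² = 9 + 4 = 13
13 = (13)_16 → 13² = 169  — 169 already appeared earlier.

169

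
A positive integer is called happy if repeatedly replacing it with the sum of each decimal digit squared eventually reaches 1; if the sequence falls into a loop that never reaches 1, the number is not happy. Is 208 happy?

208 → 2² + 0² + 8² = 4 + 0 + 64 = 68
68 → 6² + 8² = 36 + 64 = 100
100 → 1² + 0² + 0² = 1 + 0 + 0 = 1  — reached 1.

happy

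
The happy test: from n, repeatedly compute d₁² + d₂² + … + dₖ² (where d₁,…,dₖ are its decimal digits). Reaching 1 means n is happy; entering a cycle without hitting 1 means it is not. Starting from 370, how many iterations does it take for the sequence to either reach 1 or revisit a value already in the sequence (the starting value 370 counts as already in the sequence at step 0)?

9

370 → 3² + 7² + 0² = 58
58 → 5² + 8² = 89
89 → 8² + 9² = 145
145 → 1² + 4² + 5² = 42
42 → 4² + 2² = 20
20 → 2² + 0² = 4
4 → 4² = 16
16 → 1² + 6² = 37
37 → 3² + 7² = 58  — 58 repeats.
That took 9 steps.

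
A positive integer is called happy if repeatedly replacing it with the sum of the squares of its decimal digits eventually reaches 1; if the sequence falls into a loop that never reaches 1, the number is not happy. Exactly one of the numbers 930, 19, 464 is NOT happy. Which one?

930

930: 930 → 90 → 81 → 65 → 61 → 37 → 58 → 89 → 145 → 42 → 20 → 4 → 16 → 37  — repeats 37 (not happy)
19: 19 → 82 → 68 → 100 → 1  — reaches 1 (happy)
464: 464 → 68 → 100 → 1  — reaches 1 (happy)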